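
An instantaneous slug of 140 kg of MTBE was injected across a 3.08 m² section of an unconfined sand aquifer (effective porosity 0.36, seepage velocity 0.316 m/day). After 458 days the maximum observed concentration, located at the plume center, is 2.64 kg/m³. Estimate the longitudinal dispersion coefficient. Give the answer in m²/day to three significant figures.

At the plume center C_max = M/(n_e·A·√(4πDt)), so D = M²/(4πt·(n_e·A·C_max)²).
n_e·A·C_max = 0.36 × 3.08 × 2.64 = 2.927 kg/m.
D = 140²/(4π × 458 × 2.927²) = 0.397 m²/day.

0.397 m²/day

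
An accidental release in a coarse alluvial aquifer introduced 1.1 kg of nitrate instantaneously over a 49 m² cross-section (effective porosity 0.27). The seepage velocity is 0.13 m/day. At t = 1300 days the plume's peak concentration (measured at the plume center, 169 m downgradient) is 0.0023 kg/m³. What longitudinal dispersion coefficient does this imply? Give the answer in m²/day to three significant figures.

At the plume center C_max = M/(n_e·A·√(4πDt)), so D = M²/(4πt·(n_e·A·C_max)²).
n_e·A·C_max = 0.27 × 49 × 0.0023 = 0.03043 kg/m.
D = 1.1²/(4π × 1300 × 0.03043²) = 0.0800 m²/day.

0.0800 m²/day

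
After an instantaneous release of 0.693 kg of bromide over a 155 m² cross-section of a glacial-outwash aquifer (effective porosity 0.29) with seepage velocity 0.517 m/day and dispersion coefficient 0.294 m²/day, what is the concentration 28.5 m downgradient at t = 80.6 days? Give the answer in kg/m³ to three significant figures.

0.000143 kg/m³

For an instantaneous plane source, C(x,t) = M/(n_e·A·√(4πDt)) · exp(−(x−vt)²/(4Dt)), with n_e·A the pore (flow) area.
Plume center vt = 0.517 × 80.6 = 41.6702 m, so the well at 28.5 m is 13.1702 m upgradient of the peak.
√(4πDt) = 17.26 m, giving peak height M/(n_e·A·√(4πDt)) = 0.693/(0.29 × 155 × 17.26) = 0.0008932 kg/m³.
(x−vt)²/(4Dt) = (-13.1702)²/(4 × 0.294 × 80.6) = 1.830; exp(−1.830) = 0.1604.
C = 0.0008932 × 0.1604 = 0.000143 kg/m³.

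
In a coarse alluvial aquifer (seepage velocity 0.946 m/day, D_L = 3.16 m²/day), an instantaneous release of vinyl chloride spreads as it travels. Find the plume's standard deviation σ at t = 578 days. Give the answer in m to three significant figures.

Dispersive spreading gives a Gaussian with σ² = 2Dt; advection only shifts the center.
σ = √(2 × 3.16 × 578) = 60.4 m.

60.4 m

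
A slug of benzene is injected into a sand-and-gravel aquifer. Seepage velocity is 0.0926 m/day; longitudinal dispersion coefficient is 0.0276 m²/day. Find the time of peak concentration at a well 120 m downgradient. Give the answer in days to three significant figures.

For the 1D instantaneous-source solution, setting ∂C/∂t = 0 at fixed x gives v²t² + 2Dt − x² = 0, so t = (√(D² + v²x²) − D)/v².
√(D² + v²x²) = √(0.0276² + 0.0926² × 120²) = 11.11; v² = 0.00857476.
t = (11.11 − 0.0276)/0.00857476 = 1290 days (vs. the pure-advection estimate x/v = 1300 d).

1290 days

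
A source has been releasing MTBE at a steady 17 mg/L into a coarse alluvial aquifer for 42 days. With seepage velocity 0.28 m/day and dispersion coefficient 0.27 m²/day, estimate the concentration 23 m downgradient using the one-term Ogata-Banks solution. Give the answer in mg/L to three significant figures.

0.155 mg/L

For a continuous step input, C/C₀ ≈ ½·erfc((x−vt)/(2√(Dt))).
vt = 0.28 × 42 = 11.76 m and 2√(Dt) = 2√(0.27 × 42) = 6.735 m.
Argument (x−vt)/(2√(Dt)) = (23 − 11.76)/6.735 = 1.669; ½·erfc(1.669) = 0.009130.
C = 17 × 0.009130 = 0.155 mg/L.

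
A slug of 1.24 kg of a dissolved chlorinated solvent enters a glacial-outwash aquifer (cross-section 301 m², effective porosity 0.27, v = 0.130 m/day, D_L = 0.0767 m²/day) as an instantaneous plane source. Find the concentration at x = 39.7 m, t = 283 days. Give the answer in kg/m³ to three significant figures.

For an instantaneous plane source, C(x,t) = M/(n_e·A·√(4πDt)) · exp(−(x−vt)²/(4Dt)), with n_e·A the pore (flow) area.
Plume center vt = 0.130 × 283 = 36.79 m, so the well at 39.7 m is 2.91 m downgradient of the peak.
√(4πDt) = 16.52 m, giving peak height M/(n_e·A·√(4πDt)) = 1.24/(0.27 × 301 × 16.52) = 0.0009236 kg/m³.
(x−vt)²/(4Dt) = (2.91)²/(4 × 0.0767 × 283) = 0.09753; exp(−0.09753) = 0.9071.
C = 0.0009236 × 0.9071 = 0.000838 kg/m³.

0.000838 kg/m³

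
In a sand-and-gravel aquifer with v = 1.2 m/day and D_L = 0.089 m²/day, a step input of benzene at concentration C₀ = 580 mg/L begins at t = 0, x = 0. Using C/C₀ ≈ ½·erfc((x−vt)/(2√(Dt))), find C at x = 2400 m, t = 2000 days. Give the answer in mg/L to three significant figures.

290 mg/L

For a continuous step input, C/C₀ ≈ ½·erfc((x−vt)/(2√(Dt))).
vt = 1.2 × 2000 = 2400 m and 2√(Dt) = 2√(0.089 × 2000) = 26.68 m.
Argument (x−vt)/(2√(Dt)) = (2400 − 2400)/26.68 = 0; ½·erfc(0) = 0.5000.
C = 580 × 0.5000 = 290 mg/L.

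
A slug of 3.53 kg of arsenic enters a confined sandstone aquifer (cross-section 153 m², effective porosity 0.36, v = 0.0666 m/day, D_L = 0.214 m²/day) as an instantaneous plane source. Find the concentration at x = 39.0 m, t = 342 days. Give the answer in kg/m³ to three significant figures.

0.000860 kg/m³

For an instantaneous plane source, C(x,t) = M/(n_e·A·√(4πDt)) · exp(−(x−vt)²/(4Dt)), with n_e·A the pore (flow) area.
Plume center vt = 0.0666 × 342 = 22.7772 m, so the well at 39.0 m is 16.2228 m downgradient of the peak.
√(4πDt) = 30.33 m, giving peak height M/(n_e·A·√(4πDt)) = 3.53/(0.36 × 153 × 30.33) = 0.002113 kg/m³.
(x−vt)²/(4Dt) = (16.2228)²/(4 × 0.214 × 342) = 0.8990; exp(−0.8990) = 0.4070.
C = 0.002113 × 0.4070 = 0.000860 kg/m³.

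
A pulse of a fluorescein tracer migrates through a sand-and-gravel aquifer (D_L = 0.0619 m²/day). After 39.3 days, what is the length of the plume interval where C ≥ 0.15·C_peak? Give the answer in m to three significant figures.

8.59 m

The plume is Gaussian with σ = √(2Dt) = √(2 × 0.0619 × 39.3) = 2.206 m.
C/C_peak = exp(−Δx²/(2σ²)) = 0.15 ⇒ Δx = σ·√(−2 ln 0.15) = 2.206 × 1.948 = 4.297 m.
Width = 2Δx = 8.59 m.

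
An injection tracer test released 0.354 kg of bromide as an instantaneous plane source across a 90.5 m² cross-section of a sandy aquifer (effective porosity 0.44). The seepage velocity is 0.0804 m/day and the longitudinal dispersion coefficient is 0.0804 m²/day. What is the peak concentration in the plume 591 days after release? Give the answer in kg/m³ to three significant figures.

The peak of an instantaneous 1D plume sits at x = vt; there the Gaussian factor is 1 and C_max = M/(n_e·A·√(4πDt)), where n_e·A is the pore area the mass is dissolved in.
√(4πDt) = √(4π × 0.0804 × 591) = 24.44 m, so C_max = 0.354/(0.44 × 90.5 × 24.44) = 0.000364 kg/m³.

0.000364 kg/m³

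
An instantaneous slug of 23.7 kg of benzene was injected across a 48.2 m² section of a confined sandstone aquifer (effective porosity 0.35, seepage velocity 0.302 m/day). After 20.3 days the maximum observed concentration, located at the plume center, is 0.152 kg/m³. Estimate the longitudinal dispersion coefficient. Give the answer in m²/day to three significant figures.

0.335 m²/day

At the plume center C_max = M/(n_e·A·√(4πDt)), so D = M²/(4πt·(n_e·A·C_max)²).
n_e·A·C_max = 0.35 × 48.2 × 0.152 = 2.564 kg/m.
D = 23.7²/(4π × 20.3 × 2.564²) = 0.335 m²/day.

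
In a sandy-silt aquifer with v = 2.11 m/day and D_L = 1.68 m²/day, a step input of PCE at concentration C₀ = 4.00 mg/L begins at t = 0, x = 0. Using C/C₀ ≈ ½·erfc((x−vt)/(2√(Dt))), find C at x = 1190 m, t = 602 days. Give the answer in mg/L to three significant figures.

For a continuous step input, C/C₀ ≈ ½·erfc((x−vt)/(2√(Dt))).
vt = 2.11 × 602 = 1270.22 m and 2√(Dt) = 2√(1.68 × 602) = 63.60 m.
Argument (x−vt)/(2√(Dt)) = (1190 − 1270.22)/63.60 = -1.261; ½·erfc(-1.261) = 0.9627.
C = 4.00 × 0.9627 = 3.85 mg/L.

3.85 mg/L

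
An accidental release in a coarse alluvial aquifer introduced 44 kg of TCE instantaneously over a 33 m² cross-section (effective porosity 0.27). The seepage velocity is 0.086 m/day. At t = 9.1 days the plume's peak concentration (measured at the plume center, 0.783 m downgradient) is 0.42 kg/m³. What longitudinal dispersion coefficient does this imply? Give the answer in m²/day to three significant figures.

At the plume center C_max = M/(n_e·A·√(4πDt)), so D = M²/(4πt·(n_e·A·C_max)²).
n_e·A·C_max = 0.27 × 33 × 0.42 = 3.742 kg/m.
D = 44²/(4π × 9.1 × 3.742²) = 1.21 m²/day.

1.21 m²/day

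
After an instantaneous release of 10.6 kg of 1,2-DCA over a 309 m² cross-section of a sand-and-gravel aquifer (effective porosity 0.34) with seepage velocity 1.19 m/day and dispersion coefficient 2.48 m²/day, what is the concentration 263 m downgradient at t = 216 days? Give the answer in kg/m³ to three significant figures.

0.00121 kg/m³

For an instantaneous plane source, C(x,t) = M/(n_e·A·√(4πDt)) · exp(−(x−vt)²/(4Dt)), with n_e·A the pore (flow) area.
Plume center vt = 1.19 × 216 = 257.04 m, so the well at 263 m is 5.96 m downgradient of the peak.
√(4πDt) = 82.05 m, giving peak height M/(n_e·A·√(4πDt)) = 10.6/(0.34 × 309 × 82.05) = 0.001230 kg/m³.
(x−vt)²/(4Dt) = (5.96)²/(4 × 2.48 × 216) = 0.01658; exp(−0.01658) = 0.9836.
C = 0.001230 × 0.9836 = 0.00121 kg/m³.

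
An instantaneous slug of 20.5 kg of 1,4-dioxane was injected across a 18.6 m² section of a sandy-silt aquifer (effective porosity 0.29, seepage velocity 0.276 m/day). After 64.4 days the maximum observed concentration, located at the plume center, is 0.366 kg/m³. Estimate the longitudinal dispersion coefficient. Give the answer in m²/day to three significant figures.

0.133 m²/day

At the plume center C_max = M/(n_e·A·√(4πDt)), so D = M²/(4πt·(n_e·A·C_max)²).
n_e·A·C_max = 0.29 × 18.6 × 0.366 = 1.974 kg/m.
D = 20.5²/(4π × 64.4 × 1.974²) = 0.133 m²/day.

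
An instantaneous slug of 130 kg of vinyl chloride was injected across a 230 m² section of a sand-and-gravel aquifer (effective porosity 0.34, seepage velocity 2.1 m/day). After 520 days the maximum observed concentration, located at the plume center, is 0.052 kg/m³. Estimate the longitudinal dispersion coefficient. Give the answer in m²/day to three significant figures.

0.156 m²/day

At the plume center C_max = M/(n_e·A·√(4πDt)), so D = M²/(4πt·(n_e·A·C_max)²).
n_e·A·C_max = 0.34 × 230 × 0.052 = 4.066 kg/m.
D = 130²/(4π × 520 × 4.066²) = 0.156 m²/day.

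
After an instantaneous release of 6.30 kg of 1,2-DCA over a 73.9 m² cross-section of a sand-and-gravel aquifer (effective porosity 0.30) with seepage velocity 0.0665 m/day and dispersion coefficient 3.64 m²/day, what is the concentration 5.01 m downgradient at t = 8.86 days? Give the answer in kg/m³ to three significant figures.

0.0121 kg/m³

For an instantaneous plane source, C(x,t) = M/(n_e·A·√(4πDt)) · exp(−(x−vt)²/(4Dt)), with n_e·A the pore (flow) area.
Plume center vt = 0.0665 × 8.86 = 0.58919 m, so the well at 5.01 m is 4.42081 m downgradient of the peak.
√(4πDt) = 20.13 m, giving peak height M/(n_e·A·√(4πDt)) = 6.30/(0.30 × 73.9 × 20.13) = 0.01412 kg/m³.
(x−vt)²/(4Dt) = (4.42081)²/(4 × 3.64 × 8.86) = 0.1515; exp(−0.1515) = 0.8594.
C = 0.01412 × 0.8594 = 0.0121 kg/m³.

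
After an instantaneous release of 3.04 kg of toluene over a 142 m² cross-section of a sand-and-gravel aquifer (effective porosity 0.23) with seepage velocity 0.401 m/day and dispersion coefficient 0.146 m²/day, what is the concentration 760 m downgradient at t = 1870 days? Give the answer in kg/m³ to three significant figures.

For an instantaneous plane source, C(x,t) = M/(n_e·A·√(4πDt)) · exp(−(x−vt)²/(4Dt)), with n_e·A the pore (flow) area.
Plume center vt = 0.401 × 1870 = 749.87 m, so the well at 760 m is 10.13 m downgradient of the peak.
√(4πDt) = 58.57 m, giving peak height M/(n_e·A·√(4πDt)) = 3.04/(0.23 × 142 × 58.57) = 0.001589 kg/m³.
(x−vt)²/(4Dt) = (10.13)²/(4 × 0.146 × 1870) = 0.09396; exp(−0.09396) = 0.9103.
C = 0.001589 × 0.9103 = 0.00145 kg/m³.

0.00145 kg/m³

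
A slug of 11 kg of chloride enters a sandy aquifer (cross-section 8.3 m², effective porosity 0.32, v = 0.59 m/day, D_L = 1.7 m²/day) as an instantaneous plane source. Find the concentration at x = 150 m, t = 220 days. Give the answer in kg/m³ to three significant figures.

For an instantaneous plane source, C(x,t) = M/(n_e·A·√(4πDt)) · exp(−(x−vt)²/(4Dt)), with n_e·A the pore (flow) area.
Plume center vt = 0.59 × 220 = 129.8 m, so the well at 150 m is 20.2 m downgradient of the peak.
√(4πDt) = 68.56 m, giving peak height M/(n_e·A·√(4πDt)) = 11/(0.32 × 8.3 × 68.56) = 0.06041 kg/m³.
(x−vt)²/(4Dt) = (20.2)²/(4 × 1.7 × 220) = 0.2728; exp(−0.2728) = 0.7612.
C = 0.06041 × 0.7612 = 0.0460 kg/m³.

0.0460 kg/m³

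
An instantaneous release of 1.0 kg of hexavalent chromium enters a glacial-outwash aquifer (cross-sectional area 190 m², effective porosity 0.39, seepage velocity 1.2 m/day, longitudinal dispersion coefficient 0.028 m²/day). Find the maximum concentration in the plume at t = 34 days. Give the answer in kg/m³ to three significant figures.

0.00390 kg/m³

The peak of an instantaneous 1D plume sits at x = vt; there the Gaussian factor is 1 and C_max = M/(n_e·A·√(4πDt)), where n_e·A is the pore area the mass is dissolved in.
√(4πDt) = √(4π × 0.028 × 34) = 3.459 m, so C_max = 1.0/(0.39 × 190 × 3.459) = 0.00390 kg/m³.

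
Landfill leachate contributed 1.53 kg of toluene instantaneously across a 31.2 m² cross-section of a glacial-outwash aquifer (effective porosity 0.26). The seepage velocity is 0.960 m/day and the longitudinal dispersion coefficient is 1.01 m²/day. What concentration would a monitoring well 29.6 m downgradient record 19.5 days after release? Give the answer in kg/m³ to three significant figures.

0.00267 kg/m³

For an instantaneous plane source, C(x,t) = M/(n_e·A·√(4πDt)) · exp(−(x−vt)²/(4Dt)), with n_e·A the pore (flow) area.
Plume center vt = 0.960 × 19.5 = 18.72 m, so the well at 29.6 m is 10.88 m downgradient of the peak.
√(4πDt) = 15.73 m, giving peak height M/(n_e·A·√(4πDt)) = 1.53/(0.26 × 31.2 × 15.73) = 0.01199 kg/m³.
(x−vt)²/(4Dt) = (10.88)²/(4 × 1.01 × 19.5) = 1.503; exp(−1.503) = 0.2225.
C = 0.01199 × 0.2225 = 0.00267 kg/m³.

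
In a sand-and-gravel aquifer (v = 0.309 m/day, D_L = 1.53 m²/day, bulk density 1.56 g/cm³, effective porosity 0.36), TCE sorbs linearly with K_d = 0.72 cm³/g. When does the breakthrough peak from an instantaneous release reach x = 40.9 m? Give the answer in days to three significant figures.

Retardation factor R = 1 + ρ_b·K_d/n = 1 + 1.56 × 0.72/0.36 = 4.120.
Sorption retards both mechanisms: v_R = v/R = 0.07500 m/day, D_R = D/R = 0.3714 m²/day.
Peak time from v_R²t² + 2D_R t − x² = 0: t = (√(D_R² + v_R²x²) − D_R)/v_R².
√(D_R² + v_R²x²) = √(0.3714² + 0.07500² × 40.9²) = 3.090; v_R² = 0.005625.
t = (3.090 − 0.3714)/0.005625 = 483 days.

483 days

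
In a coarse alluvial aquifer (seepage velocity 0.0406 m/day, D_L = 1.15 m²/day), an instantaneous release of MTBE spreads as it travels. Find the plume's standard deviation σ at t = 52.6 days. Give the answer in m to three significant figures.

11.0 m

Dispersive spreading gives a Gaussian with σ² = 2Dt; advection only shifts the center.
σ = √(2 × 1.15 × 52.6) = 11.0 m.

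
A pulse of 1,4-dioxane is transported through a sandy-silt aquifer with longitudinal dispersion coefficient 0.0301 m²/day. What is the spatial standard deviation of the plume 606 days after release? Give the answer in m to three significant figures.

6.04 m

Dispersive spreading gives a Gaussian with σ² = 2Dt; advection only shifts the center.
σ = √(2 × 0.0301 × 606) = 6.04 m.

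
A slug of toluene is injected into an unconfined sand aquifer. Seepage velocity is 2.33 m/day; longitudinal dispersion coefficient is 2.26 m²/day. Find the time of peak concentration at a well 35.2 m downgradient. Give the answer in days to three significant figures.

14.7 days

For the 1D instantaneous-source solution, setting ∂C/∂t = 0 at fixed x gives v²t² + 2Dt − x² = 0, so t = (√(D² + v²x²) − D)/v².
√(D² + v²x²) = √(2.26² + 2.33² × 35.2²) = 82.05; v² = 5.4289.
t = (82.05 − 2.26)/5.4289 = 14.7 days (vs. the pure-advection estimate x/v = 15.1 d).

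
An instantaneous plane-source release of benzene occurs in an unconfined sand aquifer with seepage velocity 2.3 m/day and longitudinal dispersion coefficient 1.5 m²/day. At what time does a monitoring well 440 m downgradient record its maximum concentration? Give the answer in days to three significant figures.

For the 1D instantaneous-source solution, setting ∂C/∂t = 0 at fixed x gives v²t² + 2Dt − x² = 0, so t = (√(D² + v²x²) − D)/v².
√(D² + v²x²) = √(1.5² + 2.3² × 440²) = 1012; v² = 5.29.
t = (1012 − 1.5)/5.29 = 191 days (vs. the pure-advection estimate x/v = 191 d).

191 days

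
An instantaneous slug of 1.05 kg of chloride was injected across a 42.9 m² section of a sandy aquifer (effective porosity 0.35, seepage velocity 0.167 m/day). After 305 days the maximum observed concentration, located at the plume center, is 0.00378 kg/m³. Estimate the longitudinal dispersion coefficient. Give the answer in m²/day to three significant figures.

At the plume center C_max = M/(n_e·A·√(4πDt)), so D = M²/(4πt·(n_e·A·C_max)²).
n_e·A·C_max = 0.35 × 42.9 × 0.00378 = 0.05676 kg/m.
D = 1.05²/(4π × 305 × 0.05676²) = 0.0893 m²/day.

0.0893 m²/day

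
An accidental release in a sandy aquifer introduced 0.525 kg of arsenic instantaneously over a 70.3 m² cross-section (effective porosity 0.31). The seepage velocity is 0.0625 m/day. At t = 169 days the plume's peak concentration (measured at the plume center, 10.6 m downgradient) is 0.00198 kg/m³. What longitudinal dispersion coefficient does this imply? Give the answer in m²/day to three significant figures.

At the plume center C_max = M/(n_e·A·√(4πDt)), so D = M²/(4πt·(n_e·A·C_max)²).
n_e·A·C_max = 0.31 × 70.3 × 0.00198 = 0.04315 kg/m.
D = 0.525²/(4π × 169 × 0.04315²) = 0.0697 m²/day.

0.0697 m²/day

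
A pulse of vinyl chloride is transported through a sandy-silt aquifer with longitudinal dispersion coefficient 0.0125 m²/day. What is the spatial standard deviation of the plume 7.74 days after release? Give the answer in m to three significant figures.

Dispersive spreading gives a Gaussian with σ² = 2Dt; advection only shifts the center.
σ = √(2 × 0.0125 × 7.74) = 0.440 m.

0.440 m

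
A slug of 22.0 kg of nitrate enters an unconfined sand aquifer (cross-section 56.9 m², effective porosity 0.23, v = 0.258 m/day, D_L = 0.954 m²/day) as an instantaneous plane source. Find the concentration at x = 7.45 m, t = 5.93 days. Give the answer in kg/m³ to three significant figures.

For an instantaneous plane source, C(x,t) = M/(n_e·A·√(4πDt)) · exp(−(x−vt)²/(4Dt)), with n_e·A the pore (flow) area.
Plume center vt = 0.258 × 5.93 = 1.52994 m, so the well at 7.45 m is 5.92006 m downgradient of the peak.
√(4πDt) = 8.432 m, giving peak height M/(n_e·A·√(4πDt)) = 22.0/(0.23 × 56.9 × 8.432) = 0.1994 kg/m³.
(x−vt)²/(4Dt) = (5.92006)²/(4 × 0.954 × 5.93) = 1.549; exp(−1.549) = 0.2125.
C = 0.1994 × 0.2125 = 0.0424 kg/m³.

0.0424 kg/m³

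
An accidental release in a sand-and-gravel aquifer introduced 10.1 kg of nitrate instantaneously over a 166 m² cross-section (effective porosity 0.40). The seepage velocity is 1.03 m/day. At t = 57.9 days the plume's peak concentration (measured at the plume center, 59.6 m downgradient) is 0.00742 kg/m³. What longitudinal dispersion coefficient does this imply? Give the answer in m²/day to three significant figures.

0.578 m²/day

At the plume center C_max = M/(n_e·A·√(4πDt)), so D = M²/(4πt·(n_e·A·C_max)²).
n_e·A·C_max = 0.40 × 166 × 0.00742 = 0.4927 kg/m.
D = 10.1²/(4π × 57.9 × 0.4927²) = 0.578 m²/day.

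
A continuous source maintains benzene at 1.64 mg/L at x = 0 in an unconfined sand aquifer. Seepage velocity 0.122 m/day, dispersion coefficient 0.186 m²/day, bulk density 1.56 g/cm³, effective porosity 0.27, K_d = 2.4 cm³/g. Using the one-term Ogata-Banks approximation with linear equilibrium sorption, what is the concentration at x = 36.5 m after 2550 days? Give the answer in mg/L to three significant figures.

0.0420 mg/L

Retardation factor R = 1 + ρ_b·K_d/n = 1 + 1.56 × 2.4/0.27 = 14.87.
Sorption retards both mechanisms: v_R = v/R = 0.008204 m/day, D_R = D/R = 0.01251 m²/day.
v_R·t = 0.008204 × 2550 = 20.9202 m; 2√(D_R t) = 11.30 m; argument = (36.5 − 20.9202)/11.30 = 1.379.
C = C₀ × ½·erfc(1.379) = 1.64 × 0.02558 = 0.0420 mg/L.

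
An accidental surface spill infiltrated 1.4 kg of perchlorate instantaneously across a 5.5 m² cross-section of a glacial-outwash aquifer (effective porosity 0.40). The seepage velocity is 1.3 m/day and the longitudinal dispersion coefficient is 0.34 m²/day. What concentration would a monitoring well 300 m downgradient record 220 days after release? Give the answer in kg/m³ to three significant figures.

For an instantaneous plane source, C(x,t) = M/(n_e·A·√(4πDt)) · exp(−(x−vt)²/(4Dt)), with n_e·A the pore (flow) area.
Plume center vt = 1.3 × 220 = 286 m, so the well at 300 m is 14 m downgradient of the peak.
√(4πDt) = 30.66 m, giving peak height M/(n_e·A·√(4πDt)) = 1.4/(0.40 × 5.5 × 30.66) = 0.02076 kg/m³.
(x−vt)²/(4Dt) = (14)²/(4 × 0.34 × 220) = 0.6551; exp(−0.6551) = 0.5194.
C = 0.02076 × 0.5194 = 0.0108 kg/m³.

0.0108 kg/m³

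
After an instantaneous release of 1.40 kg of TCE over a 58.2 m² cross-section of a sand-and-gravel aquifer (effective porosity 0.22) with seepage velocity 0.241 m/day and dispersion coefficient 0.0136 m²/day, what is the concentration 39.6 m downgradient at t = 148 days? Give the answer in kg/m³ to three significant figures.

For an instantaneous plane source, C(x,t) = M/(n_e·A·√(4πDt)) · exp(−(x−vt)²/(4Dt)), with n_e·A the pore (flow) area.
Plume center vt = 0.241 × 148 = 35.668 m, so the well at 39.6 m is 3.932 m downgradient of the peak.
√(4πDt) = 5.029 m, giving peak height M/(n_e·A·√(4πDt)) = 1.40/(0.22 × 58.2 × 5.029) = 0.02174 kg/m³.
(x−vt)²/(4Dt) = (3.932)²/(4 × 0.0136 × 148) = 1.920; exp(−1.920) = 0.1466.
C = 0.02174 × 0.1466 = 0.00319 kg/m³.

0.00319 kg/m³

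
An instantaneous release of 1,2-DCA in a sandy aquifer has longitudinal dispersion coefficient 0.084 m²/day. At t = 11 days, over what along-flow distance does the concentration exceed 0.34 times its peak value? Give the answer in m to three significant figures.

3.99 m

The plume is Gaussian with σ = √(2Dt) = √(2 × 0.084 × 11) = 1.359 m.
C/C_peak = exp(−Δx²/(2σ²)) = 0.34 ⇒ Δx = σ·√(−2 ln 0.34) = 1.359 × 1.469 = 1.996 m.
Width = 2Δx = 3.99 m.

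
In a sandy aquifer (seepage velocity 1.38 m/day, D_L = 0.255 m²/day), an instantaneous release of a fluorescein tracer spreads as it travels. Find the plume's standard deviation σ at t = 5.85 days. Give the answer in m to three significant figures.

Dispersive spreading gives a Gaussian with σ² = 2Dt; advection only shifts the center.
σ = √(2 × 0.255 × 5.85) = 1.73 m.

1.73 m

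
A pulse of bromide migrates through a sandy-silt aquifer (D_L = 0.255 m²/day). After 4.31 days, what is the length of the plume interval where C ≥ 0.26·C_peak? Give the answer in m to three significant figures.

4.87 m

The plume is Gaussian with σ = √(2Dt) = √(2 × 0.255 × 4.31) = 1.483 m.
C/C_peak = exp(−Δx²/(2σ²)) = 0.26 ⇒ Δx = σ·√(−2 ln 0.26) = 1.483 × 1.641 = 2.434 m.
Width = 2Δx = 4.87 m.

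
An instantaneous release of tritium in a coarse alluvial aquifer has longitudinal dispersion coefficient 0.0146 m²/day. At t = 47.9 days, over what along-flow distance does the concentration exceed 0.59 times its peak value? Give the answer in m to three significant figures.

The plume is Gaussian with σ = √(2Dt) = √(2 × 0.0146 × 47.9) = 1.183 m.
C/C_peak = exp(−Δx²/(2σ²)) = 0.59 ⇒ Δx = σ·√(−2 ln 0.59) = 1.183 × 1.027 = 1.215 m.
Width = 2Δx = 2.43 m.

2.43 m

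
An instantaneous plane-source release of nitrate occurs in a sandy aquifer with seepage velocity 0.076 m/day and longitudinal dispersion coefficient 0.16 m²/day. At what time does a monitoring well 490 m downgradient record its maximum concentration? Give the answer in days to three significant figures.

For the 1D instantaneous-source solution, setting ∂C/∂t = 0 at fixed x gives v²t² + 2Dt − x² = 0, so t = (√(D² + v²x²) − D)/v².
√(D² + v²x²) = √(0.16² + 0.076² × 490²) = 37.24; v² = 0.005776.
t = (37.24 − 0.16)/0.005776 = 6420 days (vs. the pure-advection estimate x/v = 6450 d).

6420 days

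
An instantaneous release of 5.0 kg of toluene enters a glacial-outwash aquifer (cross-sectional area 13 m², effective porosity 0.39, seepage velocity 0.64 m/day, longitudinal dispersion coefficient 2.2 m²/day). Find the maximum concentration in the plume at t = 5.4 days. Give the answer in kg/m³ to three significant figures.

The peak of an instantaneous 1D plume sits at x = vt; there the Gaussian factor is 1 and C_max = M/(n_e·A·√(4πDt)), where n_e·A is the pore area the mass is dissolved in.
√(4πDt) = √(4π × 2.2 × 5.4) = 12.22 m, so C_max = 5.0/(0.39 × 13 × 12.22) = 0.0807 kg/m³.

0.0807 kg/m³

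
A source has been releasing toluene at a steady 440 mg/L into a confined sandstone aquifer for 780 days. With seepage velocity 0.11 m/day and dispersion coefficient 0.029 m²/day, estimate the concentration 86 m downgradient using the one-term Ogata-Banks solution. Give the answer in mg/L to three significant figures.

For a continuous step input, C/C₀ ≈ ½·erfc((x−vt)/(2√(Dt))).
vt = 0.11 × 780 = 85.8 m and 2√(Dt) = 2√(0.029 × 780) = 9.512 m.
Argument (x−vt)/(2√(Dt)) = (86 − 85.8)/9.512 = 0.02103; ½·erfc(0.02103) = 0.4881.
C = 440 × 0.4881 = 215 mg/L.

215 mg/L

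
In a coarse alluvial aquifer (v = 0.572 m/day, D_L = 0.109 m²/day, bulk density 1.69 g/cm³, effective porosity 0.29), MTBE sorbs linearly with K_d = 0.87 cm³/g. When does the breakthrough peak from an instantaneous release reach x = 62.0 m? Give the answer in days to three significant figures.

656 days

Retardation factor R = 1 + ρ_b·K_d/n = 1 + 1.69 × 0.87/0.29 = 6.070.
Sorption retards both mechanisms: v_R = v/R = 0.09423 m/day, D_R = D/R = 0.01796 m²/day.
Peak time from v_R²t² + 2D_R t − x² = 0: t = (√(D_R² + v_R²x²) − D_R)/v_R².
√(D_R² + v_R²x²) = √(0.01796² + 0.09423² × 62.0²) = 5.842; v_R² = 0.008879.
t = (5.842 − 0.01796)/0.008879 = 656 days.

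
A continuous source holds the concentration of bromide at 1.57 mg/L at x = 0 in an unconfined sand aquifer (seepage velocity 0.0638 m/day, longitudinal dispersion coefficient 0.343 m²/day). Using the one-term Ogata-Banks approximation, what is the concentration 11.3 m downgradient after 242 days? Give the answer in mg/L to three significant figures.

For a continuous step input, C/C₀ ≈ ½·erfc((x−vt)/(2√(Dt))).
vt = 0.0638 × 242 = 15.4396 m and 2√(Dt) = 2√(0.343 × 242) = 18.22 m.
Argument (x−vt)/(2√(Dt)) = (11.3 − 15.4396)/18.22 = -0.2272; ½·erfc(-0.2272) = 0.6260.
C = 1.57 × 0.6260 = 0.983 mg/L.

0.983 mg/L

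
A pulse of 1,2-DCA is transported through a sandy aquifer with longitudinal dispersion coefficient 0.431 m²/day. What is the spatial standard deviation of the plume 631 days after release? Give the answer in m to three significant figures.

23.3 m

Dispersive spreading gives a Gaussian with σ² = 2Dt; advection only shifts the center.
σ = √(2 × 0.431 × 631) = 23.3 m.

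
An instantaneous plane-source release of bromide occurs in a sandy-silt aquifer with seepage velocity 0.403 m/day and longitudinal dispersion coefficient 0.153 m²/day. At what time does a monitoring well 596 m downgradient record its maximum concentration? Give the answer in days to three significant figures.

1480 days

For the 1D instantaneous-source solution, setting ∂C/∂t = 0 at fixed x gives v²t² + 2Dt − x² = 0, so t = (√(D² + v²x²) − D)/v².
√(D² + v²x²) = √(0.153² + 0.403² × 596²) = 240.2; v² = 0.162409.
t = (240.2 − 0.153)/0.162409 = 1480 days (vs. the pure-advection estimate x/v = 1480 d).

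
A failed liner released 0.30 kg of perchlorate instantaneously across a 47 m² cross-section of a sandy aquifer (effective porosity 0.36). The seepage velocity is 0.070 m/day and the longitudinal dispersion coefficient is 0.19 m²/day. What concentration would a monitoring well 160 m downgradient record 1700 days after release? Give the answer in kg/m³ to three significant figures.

For an instantaneous plane source, C(x,t) = M/(n_e·A·√(4πDt)) · exp(−(x−vt)²/(4Dt)), with n_e·A the pore (flow) area.
Plume center vt = 0.070 × 1700 = 119 m, so the well at 160 m is 41 m downgradient of the peak.
√(4πDt) = 63.71 m, giving peak height M/(n_e·A·√(4πDt)) = 0.30/(0.36 × 47 × 63.71) = 0.0002783 kg/m³.
(x−vt)²/(4Dt) = (41)²/(4 × 0.19 × 1700) = 1.301; exp(−1.301) = 0.2723.
C = 0.0002783 × 0.2723 = 7.58e-05 kg/m³.

7.58e-05 kg/m³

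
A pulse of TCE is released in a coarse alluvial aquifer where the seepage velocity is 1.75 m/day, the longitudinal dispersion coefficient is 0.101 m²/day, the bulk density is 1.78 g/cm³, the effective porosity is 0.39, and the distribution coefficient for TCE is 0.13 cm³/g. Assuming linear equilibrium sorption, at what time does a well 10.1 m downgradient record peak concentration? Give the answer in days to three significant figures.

9.14 days

Retardation factor R = 1 + ρ_b·K_d/n = 1 + 1.78 × 0.13/0.39 = 1.593.
Sorption retards both mechanisms: v_R = v/R = 1.099 m/day, D_R = D/R = 0.06340 m²/day.
Peak time from v_R²t² + 2D_R t − x² = 0: t = (√(D_R² + v_R²x²) − D_R)/v_R².
√(D_R² + v_R²x²) = √(0.06340² + 1.099² × 10.1²) = 11.10; v_R² = 1.208.
t = (11.10 − 0.06340)/1.208 = 9.14 days.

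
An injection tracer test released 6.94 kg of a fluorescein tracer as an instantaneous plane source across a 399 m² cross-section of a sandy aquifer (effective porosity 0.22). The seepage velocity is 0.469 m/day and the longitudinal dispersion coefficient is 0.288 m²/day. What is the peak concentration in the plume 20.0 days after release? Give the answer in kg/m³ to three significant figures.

0.00929 kg/m³

The peak of an instantaneous 1D plume sits at x = vt; there the Gaussian factor is 1 and C_max = M/(n_e·A·√(4πDt)), where n_e·A is the pore area the mass is dissolved in.
√(4πDt) = √(4π × 0.288 × 20.0) = 8.508 m, so C_max = 6.94/(0.22 × 399 × 8.508) = 0.00929 kg/m³.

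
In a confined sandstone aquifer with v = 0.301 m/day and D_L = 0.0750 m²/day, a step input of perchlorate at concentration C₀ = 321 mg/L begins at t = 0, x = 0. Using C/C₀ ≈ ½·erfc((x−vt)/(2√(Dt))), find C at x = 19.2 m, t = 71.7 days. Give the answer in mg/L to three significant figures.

246 mg/L

For a continuous step input, C/C₀ ≈ ½·erfc((x−vt)/(2√(Dt))).
vt = 0.301 × 71.7 = 21.5817 m and 2√(Dt) = 2√(0.0750 × 71.7) = 4.638 m.
Argument (x−vt)/(2√(Dt)) = (19.2 − 21.5817)/4.638 = -0.5135; ½·erfc(-0.5135) = 0.7661.
C = 321 × 0.7661 = 246 mg/L.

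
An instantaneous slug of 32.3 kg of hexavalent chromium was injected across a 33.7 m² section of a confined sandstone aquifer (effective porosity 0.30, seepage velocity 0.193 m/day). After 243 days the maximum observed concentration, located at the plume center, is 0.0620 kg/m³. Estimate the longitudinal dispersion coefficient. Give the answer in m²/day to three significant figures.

At the plume center C_max = M/(n_e·A·√(4πDt)), so D = M²/(4πt·(n_e·A·C_max)²).
n_e·A·C_max = 0.30 × 33.7 × 0.0620 = 0.6268 kg/m.
D = 32.3²/(4π × 243 × 0.6268²) = 0.870 m²/day.

0.870 m²/day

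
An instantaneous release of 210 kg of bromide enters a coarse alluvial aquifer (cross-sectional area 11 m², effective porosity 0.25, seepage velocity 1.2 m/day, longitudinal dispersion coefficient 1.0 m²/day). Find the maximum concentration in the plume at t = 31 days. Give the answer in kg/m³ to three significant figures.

3.87 kg/m³

The peak of an instantaneous 1D plume sits at x = vt; there the Gaussian factor is 1 and C_max = M/(n_e·A·√(4πDt)), where n_e·A is the pore area the mass is dissolved in.
√(4πDt) = √(4π × 1.0 × 31) = 19.74 m, so C_max = 210/(0.25 × 11 × 19.74) = 3.87 kg/m³.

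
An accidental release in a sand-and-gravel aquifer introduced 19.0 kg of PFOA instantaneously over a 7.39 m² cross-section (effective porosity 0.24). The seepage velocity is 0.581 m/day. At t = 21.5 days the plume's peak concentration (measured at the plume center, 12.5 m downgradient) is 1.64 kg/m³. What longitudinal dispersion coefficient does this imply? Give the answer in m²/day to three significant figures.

At the plume center C_max = M/(n_e·A·√(4πDt)), so D = M²/(4πt·(n_e·A·C_max)²).
n_e·A·C_max = 0.24 × 7.39 × 1.64 = 2.909 kg/m.
D = 19.0²/(4π × 21.5 × 2.909²) = 0.158 m²/day.

0.158 m²/day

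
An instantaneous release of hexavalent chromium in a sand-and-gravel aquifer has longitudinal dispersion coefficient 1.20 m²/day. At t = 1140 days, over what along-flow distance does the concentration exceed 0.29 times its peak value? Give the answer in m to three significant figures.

The plume is Gaussian with σ = √(2Dt) = √(2 × 1.20 × 1140) = 52.31 m.
C/C_peak = exp(−Δx²/(2σ²)) = 0.29 ⇒ Δx = σ·√(−2 ln 0.29) = 52.31 × 1.573 = 82.28 m.
Width = 2Δx = 165 m.

165 m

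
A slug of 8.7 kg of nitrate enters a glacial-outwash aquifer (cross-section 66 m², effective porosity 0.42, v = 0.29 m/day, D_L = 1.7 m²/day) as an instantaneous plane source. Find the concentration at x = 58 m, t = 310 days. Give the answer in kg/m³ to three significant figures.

0.00238 kg/m³

For an instantaneous plane source, C(x,t) = M/(n_e·A·√(4πDt)) · exp(−(x−vt)²/(4Dt)), with n_e·A the pore (flow) area.
Plume center vt = 0.29 × 310 = 89.9 m, so the well at 58 m is 31.9 m upgradient of the peak.
√(4πDt) = 81.38 m, giving peak height M/(n_e·A·√(4πDt)) = 8.7/(0.42 × 66 × 81.38) = 0.003857 kg/m³.
(x−vt)²/(4Dt) = (-31.9)²/(4 × 1.7 × 310) = 0.4827; exp(−0.4827) = 0.6171.
C = 0.003857 × 0.6171 = 0.00238 kg/m³.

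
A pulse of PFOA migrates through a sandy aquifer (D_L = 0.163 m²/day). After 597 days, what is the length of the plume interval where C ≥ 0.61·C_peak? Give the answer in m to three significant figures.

27.7 m

The plume is Gaussian with σ = √(2Dt) = √(2 × 0.163 × 597) = 13.95 m.
C/C_peak = exp(−Δx²/(2σ²)) = 0.61 ⇒ Δx = σ·√(−2 ln 0.61) = 13.95 × 0.9943 = 13.87 m.
Width = 2Δx = 27.7 m.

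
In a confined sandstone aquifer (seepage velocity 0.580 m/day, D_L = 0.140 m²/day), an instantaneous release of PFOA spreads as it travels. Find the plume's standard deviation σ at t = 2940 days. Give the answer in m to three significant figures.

Dispersive spreading gives a Gaussian with σ² = 2Dt; advection only shifts the center.
σ = √(2 × 0.140 × 2940) = 28.7 m.

28.7 m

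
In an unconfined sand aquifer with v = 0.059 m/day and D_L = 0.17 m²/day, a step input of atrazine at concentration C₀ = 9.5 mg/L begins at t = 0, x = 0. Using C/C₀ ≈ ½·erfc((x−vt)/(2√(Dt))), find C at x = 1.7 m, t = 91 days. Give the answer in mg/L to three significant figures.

7.08 mg/L

For a continuous step input, C/C₀ ≈ ½·erfc((x−vt)/(2√(Dt))).
vt = 0.059 × 91 = 5.369 m and 2√(Dt) = 2√(0.17 × 91) = 7.866 m.
Argument (x−vt)/(2√(Dt)) = (1.7 − 5.369)/7.866 = -0.4664; ½·erfc(-0.4664) = 0.7452.
C = 9.5 × 0.7452 = 7.08 mg/L.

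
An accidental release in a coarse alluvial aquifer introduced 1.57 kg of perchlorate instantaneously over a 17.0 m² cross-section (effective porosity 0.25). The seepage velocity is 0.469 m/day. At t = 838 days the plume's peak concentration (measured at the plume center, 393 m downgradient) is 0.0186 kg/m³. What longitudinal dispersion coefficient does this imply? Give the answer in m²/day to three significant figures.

0.0375 m²/day

At the plume center C_max = M/(n_e·A·√(4πDt)), so D = M²/(4πt·(n_e·A·C_max)²).
n_e·A·C_max = 0.25 × 17.0 × 0.0186 = 0.07905 kg/m.
D = 1.57²/(4π × 838 × 0.07905²) = 0.0375 m²/day.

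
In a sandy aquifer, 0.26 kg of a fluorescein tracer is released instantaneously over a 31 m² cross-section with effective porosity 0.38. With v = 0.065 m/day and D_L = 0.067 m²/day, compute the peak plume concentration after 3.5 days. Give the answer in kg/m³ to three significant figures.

The peak of an instantaneous 1D plume sits at x = vt; there the Gaussian factor is 1 and C_max = M/(n_e·A·√(4πDt)), where n_e·A is the pore area the mass is dissolved in.
√(4πDt) = √(4π × 0.067 × 3.5) = 1.717 m, so C_max = 0.26/(0.38 × 31 × 1.717) = 0.0129 kg/m³.

0.0129 kg/m³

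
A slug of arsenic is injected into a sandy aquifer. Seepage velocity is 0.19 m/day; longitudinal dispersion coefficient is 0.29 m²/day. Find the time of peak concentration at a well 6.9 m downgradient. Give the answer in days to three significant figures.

For the 1D instantaneous-source solution, setting ∂C/∂t = 0 at fixed x gives v²t² + 2Dt − x² = 0, so t = (√(D² + v²x²) − D)/v².
√(D² + v²x²) = √(0.29² + 0.19² × 6.9²) = 1.343; v² = 0.0361.
t = (1.343 − 0.29)/0.0361 = 29.2 days (vs. the pure-advection estimate x/v = 36.3 d).

29.2 days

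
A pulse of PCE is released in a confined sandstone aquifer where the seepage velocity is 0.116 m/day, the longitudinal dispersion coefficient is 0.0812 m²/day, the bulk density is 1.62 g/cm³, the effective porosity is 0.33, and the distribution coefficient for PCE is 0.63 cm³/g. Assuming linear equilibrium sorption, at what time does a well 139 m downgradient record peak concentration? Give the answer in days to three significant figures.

Retardation factor R = 1 + ρ_b·K_d/n = 1 + 1.62 × 0.63/0.33 = 4.093.
Sorption retards both mechanisms: v_R = v/R = 0.02834 m/day, D_R = D/R = 0.01984 m²/day.
Peak time from v_R²t² + 2D_R t − x² = 0: t = (√(D_R² + v_R²x²) − D_R)/v_R².
√(D_R² + v_R²x²) = √(0.01984² + 0.02834² × 139²) = 3.939; v_R² = 0.0008032.
t = (3.939 − 0.01984)/0.0008032 = 4880 days.

4880 days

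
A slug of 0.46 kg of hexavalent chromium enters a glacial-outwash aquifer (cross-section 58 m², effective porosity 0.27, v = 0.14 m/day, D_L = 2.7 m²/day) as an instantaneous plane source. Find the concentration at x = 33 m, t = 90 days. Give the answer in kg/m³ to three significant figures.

0.000346 kg/m³

For an instantaneous plane source, C(x,t) = M/(n_e·A·√(4πDt)) · exp(−(x−vt)²/(4Dt)), with n_e·A the pore (flow) area.
Plume center vt = 0.14 × 90 = 12.6 m, so the well at 33 m is 20.4 m downgradient of the peak.
√(4πDt) = 55.26 m, giving peak height M/(n_e·A·√(4πDt)) = 0.46/(0.27 × 58 × 55.26) = 0.0005316 kg/m³.
(x−vt)²/(4Dt) = (20.4)²/(4 × 2.7 × 90) = 0.4281; exp(−0.4281) = 0.6517.
C = 0.0005316 × 0.6517 = 0.000346 kg/m³.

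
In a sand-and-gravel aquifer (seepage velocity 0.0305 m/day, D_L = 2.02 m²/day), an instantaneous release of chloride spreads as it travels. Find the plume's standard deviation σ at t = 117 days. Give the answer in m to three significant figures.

Dispersive spreading gives a Gaussian with σ² = 2Dt; advection only shifts the center.
σ = √(2 × 2.02 × 117) = 21.7 m.

21.7 m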